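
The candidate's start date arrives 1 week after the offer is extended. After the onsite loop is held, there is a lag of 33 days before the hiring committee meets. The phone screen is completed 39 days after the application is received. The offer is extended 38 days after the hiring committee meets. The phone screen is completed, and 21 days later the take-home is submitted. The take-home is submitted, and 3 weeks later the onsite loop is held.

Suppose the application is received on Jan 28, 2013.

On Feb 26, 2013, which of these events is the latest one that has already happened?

The application is received: Jan 28, 2013.
The phone screen is completed: Jan 28, 2013 + 39 days = Mar 8, 2013.
The take-home is submitted: Mar 8, 2013 + 21 days = Mar 29, 2013.
The onsite loop is held: Mar 29, 2013 + 3 weeks = Apr 19, 2013.
The hiring committee meets: Apr 19, 2013 + 33 days = May 22, 2013.
The offer is extended: May 22, 2013 + 38 days = Jun 29, 2013.
The candidate's start date arrives: Jun 29, 2013 + 1 week = Jul 6, 2013.
Feb 26, 2013 falls between when the application is received (Jan 28, 2013) and when the phone screen is completed (Mar 8, 2013).

The application is received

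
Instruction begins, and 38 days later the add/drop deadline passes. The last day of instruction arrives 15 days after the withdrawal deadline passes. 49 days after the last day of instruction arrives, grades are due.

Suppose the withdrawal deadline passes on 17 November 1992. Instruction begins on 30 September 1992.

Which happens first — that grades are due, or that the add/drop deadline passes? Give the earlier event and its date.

The withdrawal deadline passes: Nov 17, 1992.
The last day of instruction arrives: Nov 17, 1992 + 15 days = Dec 2, 1992.
Grades are due: Dec 2, 1992 + 49 days = Jan 20, 1993.
Instruction begins: Sep 30, 1992.
The add/drop deadline passes: Sep 30, 1992 + 38 days = Nov 7, 1992.
Comparing: grades are due on Jan 20, 1993 vs the add/drop deadline passes on Nov 7, 1992. Earlier: the add/drop deadline passes.

The add/drop deadline passes — 7 November 1992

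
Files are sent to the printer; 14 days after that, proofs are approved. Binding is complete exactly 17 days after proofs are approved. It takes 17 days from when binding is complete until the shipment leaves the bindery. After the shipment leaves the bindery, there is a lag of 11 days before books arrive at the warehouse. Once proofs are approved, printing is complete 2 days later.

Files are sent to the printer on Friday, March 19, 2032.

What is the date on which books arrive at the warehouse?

Monday, May 17, 2032

Files are sent to the printer: Mar 19, 2032.
Proofs are approved: Mar 19, 2032 + 14 days = Apr 2, 2032.
Binding is complete: Apr 2, 2032 + 17 days = Apr 19, 2032.
The shipment leaves the bindery: Apr 19, 2032 + 17 days = May 6, 2032.
Books arrive at the warehouse: May 6, 2032 + 11 days = May 17, 2032.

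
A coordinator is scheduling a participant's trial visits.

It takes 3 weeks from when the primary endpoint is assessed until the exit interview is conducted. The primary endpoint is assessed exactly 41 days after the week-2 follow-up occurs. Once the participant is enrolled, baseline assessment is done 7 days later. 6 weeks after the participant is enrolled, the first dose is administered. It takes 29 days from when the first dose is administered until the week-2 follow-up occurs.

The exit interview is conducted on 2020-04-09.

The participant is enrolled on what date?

2019-11-28

The exit interview is conducted: Apr 9, 2020.
The primary endpoint is assessed: Apr 9, 2020 − 3 weeks = Mar 19, 2020.
The week-2 follow-up occurs: Mar 19, 2020 − 41 days = Feb 7, 2020.
The first dose is administered: Feb 7, 2020 − 29 days = Jan 9, 2020.
The participant is enrolled: Jan 9, 2020 − 6 weeks = Nov 28, 2019.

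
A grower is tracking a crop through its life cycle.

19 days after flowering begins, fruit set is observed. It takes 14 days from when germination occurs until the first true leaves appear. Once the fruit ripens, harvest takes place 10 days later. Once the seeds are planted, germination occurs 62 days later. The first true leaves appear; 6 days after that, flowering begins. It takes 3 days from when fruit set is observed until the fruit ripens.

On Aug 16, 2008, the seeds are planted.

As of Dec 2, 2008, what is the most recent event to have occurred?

The seeds are planted: Aug 16, 2008.
Germination occurs: Aug 16, 2008 + 62 days = Oct 17, 2008.
The first true leaves appear: Oct 17, 2008 + 14 days = Oct 31, 2008.
Flowering begins: Oct 31, 2008 + 6 days = Nov 6, 2008.
Fruit set is observed: Nov 6, 2008 + 19 days = Nov 25, 2008.
The fruit ripens: Nov 25, 2008 + 3 days = Nov 28, 2008.
Harvest takes place: Nov 28, 2008 + 10 days = Dec 8, 2008.
Dec 2, 2008 falls between when the fruit ripens (Nov 28, 2008) and when harvest takes place (Dec 8, 2008).

The fruit ripens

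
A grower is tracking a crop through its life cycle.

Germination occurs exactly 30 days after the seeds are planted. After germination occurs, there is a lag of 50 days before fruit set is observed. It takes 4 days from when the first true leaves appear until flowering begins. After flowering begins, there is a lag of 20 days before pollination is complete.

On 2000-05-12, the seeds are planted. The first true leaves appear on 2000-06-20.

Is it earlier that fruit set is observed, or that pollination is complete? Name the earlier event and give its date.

Pollination is complete — 2000-07-14

The seeds are planted: May 12, 2000.
Germination occurs: May 12, 2000 + 30 days = Jun 11, 2000.
Fruit set is observed: Jun 11, 2000 + 50 days = Jul 31, 2000.
The first true leaves appear: Jun 20, 2000.
Flowering begins: Jun 20, 2000 + 4 days = Jun 24, 2000.
Pollination is complete: Jun 24, 2000 + 20 days = Jul 14, 2000.
Comparing: fruit set is observed on Jul 31, 2000 vs pollination is complete on Jul 14, 2000. Earlier: pollination is complete.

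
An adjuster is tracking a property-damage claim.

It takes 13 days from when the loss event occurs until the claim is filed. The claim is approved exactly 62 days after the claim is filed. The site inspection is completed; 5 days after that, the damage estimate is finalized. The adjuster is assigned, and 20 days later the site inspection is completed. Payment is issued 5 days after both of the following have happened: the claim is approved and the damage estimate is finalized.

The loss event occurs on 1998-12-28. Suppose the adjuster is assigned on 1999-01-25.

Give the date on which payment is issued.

1999-03-18

The loss event occurs: Dec 28, 1998.
The claim is filed: Dec 28, 1998 + 13 days = Jan 10, 1999.
The claim is approved: Jan 10, 1999 + 62 days = Mar 13, 1999.
The adjuster is assigned: Jan 25, 1999.
The site inspection is completed: Jan 25, 1999 + 20 days = Feb 14, 1999.
The damage estimate is finalized: Feb 14, 1999 + 5 days = Feb 19, 1999.
Both prerequisites met — the claim is approved (Mar 13, 1999), the damage estimate is finalized (Feb 19, 1999); the later is Mar 13, 1999.
Payment is issued: Mar 13, 1999 + 5 days = Mar 18, 1999.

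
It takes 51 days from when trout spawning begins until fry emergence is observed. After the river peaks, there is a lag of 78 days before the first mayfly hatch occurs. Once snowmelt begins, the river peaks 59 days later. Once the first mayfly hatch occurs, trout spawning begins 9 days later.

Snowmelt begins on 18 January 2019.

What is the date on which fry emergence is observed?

3 August 2019

Snowmelt begins: Jan 18, 2019.
The river peaks: Jan 18, 2019 + 59 days = Mar 18, 2019.
The first mayfly hatch occurs: Mar 18, 2019 + 78 days = Jun 4, 2019.
Trout spawning begins: Jun 4, 2019 + 9 days = Jun 13, 2019.
Fry emergence is observed: Jun 13, 2019 + 51 days = Aug 3, 2019.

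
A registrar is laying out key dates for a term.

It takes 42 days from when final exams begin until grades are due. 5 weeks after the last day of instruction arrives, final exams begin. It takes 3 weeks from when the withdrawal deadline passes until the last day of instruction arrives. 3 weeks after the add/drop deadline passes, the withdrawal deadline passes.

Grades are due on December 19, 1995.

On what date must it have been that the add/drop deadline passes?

Grades are due: Dec 19, 1995.
Final exams begin: Dec 19, 1995 − 42 days = Nov 7, 1995.
The last day of instruction arrives: Nov 7, 1995 − 5 weeks = Oct 3, 1995.
The withdrawal deadline passes: Oct 3, 1995 − 3 weeks = Sep 12, 1995.
The add/drop deadline passes: Sep 12, 1995 − 3 weeks = Aug 22, 1995.

August 22, 1995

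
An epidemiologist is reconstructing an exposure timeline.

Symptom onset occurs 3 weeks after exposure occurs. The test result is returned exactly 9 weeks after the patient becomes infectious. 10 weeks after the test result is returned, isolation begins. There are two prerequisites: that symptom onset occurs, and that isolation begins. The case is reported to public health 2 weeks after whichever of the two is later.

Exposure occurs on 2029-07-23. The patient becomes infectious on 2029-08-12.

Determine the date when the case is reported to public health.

2030-01-06

Exposure occurs: Jul 23, 2029.
Symptom onset occurs: Jul 23, 2029 + 3 weeks = Aug 13, 2029.
The patient becomes infectious: Aug 12, 2029.
The test result is returned: Aug 12, 2029 + 9 weeks = Oct 14, 2029.
Isolation begins: Oct 14, 2029 + 10 weeks = Dec 23, 2029.
Both prerequisites met — symptom onset occurs (Aug 13, 2029), isolation begins (Dec 23, 2029); the later is Dec 23, 2029.
The case is reported to public health: Dec 23, 2029 + 2 weeks = Jan 6, 2030.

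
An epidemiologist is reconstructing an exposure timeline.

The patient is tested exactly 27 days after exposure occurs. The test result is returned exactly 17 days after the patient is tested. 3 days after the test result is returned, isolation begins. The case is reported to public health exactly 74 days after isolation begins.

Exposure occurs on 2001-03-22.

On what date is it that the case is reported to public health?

Exposure occurs: Mar 22, 2001.
The patient is tested: Mar 22, 2001 + 27 days = Apr 18, 2001.
The test result is returned: Apr 18, 2001 + 17 days = May 5, 2001.
Isolation begins: May 5, 2001 + 3 days = May 8, 2001.
The case is reported to public health: May 8, 2001 + 74 days = Jul 21, 2001.

2001-07-21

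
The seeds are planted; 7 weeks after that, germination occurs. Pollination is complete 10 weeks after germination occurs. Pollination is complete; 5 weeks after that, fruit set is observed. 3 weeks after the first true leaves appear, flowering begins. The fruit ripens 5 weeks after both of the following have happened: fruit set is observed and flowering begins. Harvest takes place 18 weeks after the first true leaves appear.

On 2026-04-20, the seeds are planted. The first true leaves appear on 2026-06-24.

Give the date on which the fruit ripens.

The seeds are planted: Apr 20, 2026.
Germination occurs: Apr 20, 2026 + 7 weeks = Jun 8, 2026.
Pollination is complete: Jun 8, 2026 + 10 weeks = Aug 17, 2026.
Fruit set is observed: Aug 17, 2026 + 5 weeks = Sep 21, 2026.
The first true leaves appear: Jun 24, 2026.
Flowering begins: Jun 24, 2026 + 3 weeks = Jul 15, 2026.
Both prerequisites met — fruit set is observed (Sep 21, 2026), flowering begins (Jul 15, 2026); the later is Sep 21, 2026.
The fruit ripens: Sep 21, 2026 + 5 weeks = Oct 26, 2026.

2026-10-26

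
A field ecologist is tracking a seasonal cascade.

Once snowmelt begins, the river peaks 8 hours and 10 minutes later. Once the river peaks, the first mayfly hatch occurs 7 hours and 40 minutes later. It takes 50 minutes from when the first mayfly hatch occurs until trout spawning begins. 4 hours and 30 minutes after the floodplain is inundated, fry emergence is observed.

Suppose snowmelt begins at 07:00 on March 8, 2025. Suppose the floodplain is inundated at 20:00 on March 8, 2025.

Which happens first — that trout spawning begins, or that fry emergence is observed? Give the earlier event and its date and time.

Trout spawning begins — 23:40 on March 8, 2025

Snowmelt begins: 07:00 Mar 8, 2025.
The river peaks: 07:00 Mar 8, 2025 + 8h10m = 15:10 Mar 8, 2025.
The first mayfly hatch occurs: 15:10 Mar 8, 2025 + 7h40m = 22:50 Mar 8, 2025.
Trout spawning begins: 22:50 Mar 8, 2025 + 50m = 23:40 Mar 8, 2025.
The floodplain is inundated: 20:00 Mar 8, 2025.
Fry emergence is observed: 20:00 Mar 8, 2025 + 4h30m = 00:30 Mar 9, 2025.
Comparing: trout spawning begins at 23:40 Mar 8, 2025 vs fry emergence is observed at 00:30 Mar 9, 2025. Earlier: trout spawning begins.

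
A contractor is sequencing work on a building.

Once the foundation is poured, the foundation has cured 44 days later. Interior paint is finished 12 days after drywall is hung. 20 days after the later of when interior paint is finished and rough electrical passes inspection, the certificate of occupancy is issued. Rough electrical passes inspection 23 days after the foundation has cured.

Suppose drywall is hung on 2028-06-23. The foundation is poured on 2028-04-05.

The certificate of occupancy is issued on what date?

Drywall is hung: Jun 23, 2028.
Interior paint is finished: Jun 23, 2028 + 12 days = Jul 5, 2028.
The foundation is poured: Apr 5, 2028.
The foundation has cured: Apr 5, 2028 + 44 days = May 19, 2028.
Rough electrical passes inspection: May 19, 2028 + 23 days = Jun 11, 2028.
Both prerequisites met — interior paint is finished (Jul 5, 2028), rough electrical passes inspection (Jun 11, 2028); the later is Jul 5, 2028.
The certificate of occupancy is issued: Jul 5, 2028 + 20 days = Jul 25, 2028.

2028-07-25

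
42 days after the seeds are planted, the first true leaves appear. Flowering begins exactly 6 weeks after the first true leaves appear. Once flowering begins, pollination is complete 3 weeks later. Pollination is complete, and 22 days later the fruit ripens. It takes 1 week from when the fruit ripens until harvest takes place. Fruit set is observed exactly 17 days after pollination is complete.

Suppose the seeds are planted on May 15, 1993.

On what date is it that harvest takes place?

The seeds are planted: May 15, 1993.
The first true leaves appear: May 15, 1993 + 42 days = Jun 26, 1993.
Flowering begins: Jun 26, 1993 + 6 weeks = Aug 7, 1993.
Pollination is complete: Aug 7, 1993 + 3 weeks = Aug 28, 1993.
The fruit ripens: Aug 28, 1993 + 22 days = Sep 19, 1993.
Harvest takes place: Sep 19, 1993 + 1 week = Sep 26, 1993.

Sep 26, 1993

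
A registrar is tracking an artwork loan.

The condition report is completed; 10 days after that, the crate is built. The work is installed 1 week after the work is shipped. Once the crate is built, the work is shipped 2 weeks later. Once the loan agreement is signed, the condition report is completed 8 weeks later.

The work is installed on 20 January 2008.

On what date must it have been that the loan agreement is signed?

The work is installed: Jan 20, 2008.
The work is shipped: Jan 20, 2008 − 1 week = Jan 13, 2008.
The crate is built: Jan 13, 2008 − 2 weeks = Dec 30, 2007.
The condition report is completed: Dec 30, 2007 − 10 days = Dec 20, 2007.
The loan agreement is signed: Dec 20, 2007 − 8 weeks = Oct 25, 2007.

25 October 2007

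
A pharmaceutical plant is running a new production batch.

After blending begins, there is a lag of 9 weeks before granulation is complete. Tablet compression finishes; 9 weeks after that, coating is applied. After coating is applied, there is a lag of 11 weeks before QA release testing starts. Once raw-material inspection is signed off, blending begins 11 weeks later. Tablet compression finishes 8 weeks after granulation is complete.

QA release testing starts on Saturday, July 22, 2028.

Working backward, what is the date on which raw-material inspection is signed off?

Saturday, August 21, 2027

QA release testing starts: Jul 22, 2028.
Coating is applied: Jul 22, 2028 − 11 weeks = May 6, 2028.
Tablet compression finishes: May 6, 2028 − 9 weeks = Mar 4, 2028.
Granulation is complete: Mar 4, 2028 − 8 weeks = Jan 8, 2028.
Blending begins: Jan 8, 2028 − 9 weeks = Nov 6, 2027.
Raw-material inspection is signed off: Nov 6, 2027 − 11 weeks = Aug 21, 2027.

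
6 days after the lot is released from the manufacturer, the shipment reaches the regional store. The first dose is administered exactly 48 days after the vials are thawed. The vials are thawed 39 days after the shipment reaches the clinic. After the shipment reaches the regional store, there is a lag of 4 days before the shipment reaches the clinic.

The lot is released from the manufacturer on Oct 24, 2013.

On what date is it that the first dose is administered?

The lot is released from the manufacturer: Oct 24, 2013.
The shipment reaches the regional store: Oct 24, 2013 + 6 days = Oct 30, 2013.
The shipment reaches the clinic: Oct 30, 2013 + 4 days = Nov 3, 2013.
The vials are thawed: Nov 3, 2013 + 39 days = Dec 12, 2013.
The first dose is administered: Dec 12, 2013 + 48 days = Jan 29, 2014.

Jan 29, 2014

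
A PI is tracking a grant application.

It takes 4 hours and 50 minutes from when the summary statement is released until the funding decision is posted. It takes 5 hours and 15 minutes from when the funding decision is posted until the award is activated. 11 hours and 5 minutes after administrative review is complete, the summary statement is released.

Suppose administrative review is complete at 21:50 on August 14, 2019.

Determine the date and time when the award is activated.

Administrative review is complete: 21:50 Aug 14, 2019.
The summary statement is released: 21:50 Aug 14, 2019 + 11h05m = 08:55 Aug 15, 2019.
The funding decision is posted: 08:55 Aug 15, 2019 + 4h50m = 13:45 Aug 15, 2019.
The award is activated: 13:45 Aug 15, 2019 + 5h15m = 19:00 Aug 15, 2019.

19:00 on August 15, 2019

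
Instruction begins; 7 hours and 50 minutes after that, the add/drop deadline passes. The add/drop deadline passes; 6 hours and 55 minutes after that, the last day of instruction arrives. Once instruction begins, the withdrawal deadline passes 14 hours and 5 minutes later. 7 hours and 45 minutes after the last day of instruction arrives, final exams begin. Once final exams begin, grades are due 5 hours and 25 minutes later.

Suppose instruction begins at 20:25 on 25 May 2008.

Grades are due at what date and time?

00:20 on 27 May 2008

Instruction begins: 20:25 May 25, 2008.
The add/drop deadline passes: 20:25 May 25, 2008 + 7h50m = 04:15 May 26, 2008.
The last day of instruction arrives: 04:15 May 26, 2008 + 6h55m = 11:10 May 26, 2008.
Final exams begin: 11:10 May 26, 2008 + 7h45m = 18:55 May 26, 2008.
Grades are due: 18:55 May 26, 2008 + 5h25m = 00:20 May 27, 2008.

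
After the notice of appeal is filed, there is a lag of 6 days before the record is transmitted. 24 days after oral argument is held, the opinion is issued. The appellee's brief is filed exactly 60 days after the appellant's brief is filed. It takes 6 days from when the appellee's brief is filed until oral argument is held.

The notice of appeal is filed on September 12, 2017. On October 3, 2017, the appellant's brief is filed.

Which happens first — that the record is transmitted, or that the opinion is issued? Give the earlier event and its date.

The notice of appeal is filed: Sep 12, 2017.
The record is transmitted: Sep 12, 2017 + 6 days = Sep 18, 2017.
The appellant's brief is filed: Oct 3, 2017.
The appellee's brief is filed: Oct 3, 2017 + 60 days = Dec 2, 2017.
Oral argument is held: Dec 2, 2017 + 6 days = Dec 8, 2017.
The opinion is issued: Dec 8, 2017 + 24 days = Jan 1, 2018.
Comparing: the record is transmitted on Sep 18, 2017 vs the opinion is issued on Jan 1, 2018. Earlier: the record is transmitted.

The record is transmitted — September 18, 2017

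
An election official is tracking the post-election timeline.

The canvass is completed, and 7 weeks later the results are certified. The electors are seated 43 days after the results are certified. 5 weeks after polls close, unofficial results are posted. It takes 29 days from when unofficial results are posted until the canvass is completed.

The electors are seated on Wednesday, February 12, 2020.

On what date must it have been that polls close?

Monday, September 9, 2019

The electors are seated: Feb 12, 2020.
The results are certified: Feb 12, 2020 − 43 days = Dec 31, 2019.
The canvass is completed: Dec 31, 2019 − 7 weeks = Nov 12, 2019.
Unofficial results are posted: Nov 12, 2019 − 29 days = Oct 14, 2019.
Polls close: Oct 14, 2019 − 5 weeks = Sep 9, 2019.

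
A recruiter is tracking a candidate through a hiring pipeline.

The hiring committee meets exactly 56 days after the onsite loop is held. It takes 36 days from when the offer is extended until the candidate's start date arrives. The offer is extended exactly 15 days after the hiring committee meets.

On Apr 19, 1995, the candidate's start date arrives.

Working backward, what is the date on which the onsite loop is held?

The candidate's start date arrives: Apr 19, 1995.
The offer is extended: Apr 19, 1995 − 36 days = Mar 14, 1995.
The hiring committee meets: Mar 14, 1995 − 15 days = Feb 27, 1995.
The onsite loop is held: Feb 27, 1995 − 56 days = Jan 2, 1995.

Jan 2, 1995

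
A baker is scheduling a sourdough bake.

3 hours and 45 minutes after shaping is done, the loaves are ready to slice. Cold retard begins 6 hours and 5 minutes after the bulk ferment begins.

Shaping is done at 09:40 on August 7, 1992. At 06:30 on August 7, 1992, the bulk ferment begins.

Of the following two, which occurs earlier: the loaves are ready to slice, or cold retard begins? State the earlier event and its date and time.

Shaping is done: 09:40 Aug 7, 1992.
The loaves are ready to slice: 09:40 Aug 7, 1992 + 3h45m = 13:25 Aug 7, 1992.
The bulk ferment begins: 06:30 Aug 7, 1992.
Cold retard begins: 06:30 Aug 7, 1992 + 6h05m = 12:35 Aug 7, 1992.
Comparing: the loaves are ready to slice at 13:25 Aug 7, 1992 vs cold retard begins at 12:35 Aug 7, 1992. Earlier: cold retard begins.

Cold retard begins — 12:35 on August 7, 1992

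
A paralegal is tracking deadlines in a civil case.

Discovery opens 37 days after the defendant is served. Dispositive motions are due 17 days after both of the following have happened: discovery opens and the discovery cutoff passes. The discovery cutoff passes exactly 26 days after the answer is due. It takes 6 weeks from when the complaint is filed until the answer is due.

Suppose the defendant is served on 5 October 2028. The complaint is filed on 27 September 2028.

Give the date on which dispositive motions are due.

21 December 2028

The defendant is served: Oct 5, 2028.
Discovery opens: Oct 5, 2028 + 37 days = Nov 11, 2028.
The complaint is filed: Sep 27, 2028.
The answer is due: Sep 27, 2028 + 6 weeks = Nov 8, 2028.
The discovery cutoff passes: Nov 8, 2028 + 26 days = Dec 4, 2028.
Both prerequisites met — discovery opens (Nov 11, 2028), the discovery cutoff passes (Dec 4, 2028); the later is Dec 4, 2028.
Dispositive motions are due: Dec 4, 2028 + 17 days = Dec 21, 2028.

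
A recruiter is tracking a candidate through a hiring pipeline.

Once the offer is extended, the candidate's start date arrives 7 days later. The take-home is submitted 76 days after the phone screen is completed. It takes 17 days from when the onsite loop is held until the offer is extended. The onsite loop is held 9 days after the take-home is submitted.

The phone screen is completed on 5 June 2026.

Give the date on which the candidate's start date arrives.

22 September 2026

The phone screen is completed: Jun 5, 2026.
The take-home is submitted: Jun 5, 2026 + 76 days = Aug 20, 2026.
The onsite loop is held: Aug 20, 2026 + 9 days = Aug 29, 2026.
The offer is extended: Aug 29, 2026 + 17 days = Sep 15, 2026.
The candidate's start date arrives: Sep 15, 2026 + 7 days = Sep 22, 2026.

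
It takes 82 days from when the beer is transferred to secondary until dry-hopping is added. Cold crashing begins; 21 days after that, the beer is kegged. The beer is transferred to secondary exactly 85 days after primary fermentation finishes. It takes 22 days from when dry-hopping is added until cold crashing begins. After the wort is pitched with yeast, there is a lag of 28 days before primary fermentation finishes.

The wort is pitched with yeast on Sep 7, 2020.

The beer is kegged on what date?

The wort is pitched with yeast: Sep 7, 2020.
Primary fermentation finishes: Sep 7, 2020 + 28 days = Oct 5, 2020.
The beer is transferred to secondary: Oct 5, 2020 + 85 days = Dec 29, 2020.
Dry-hopping is added: Dec 29, 2020 + 82 days = Mar 21, 2021.
Cold crashing begins: Mar 21, 2021 + 22 days = Apr 12, 2021.
The beer is kegged: Apr 12, 2021 + 21 days = May 3, 2021.

May 3, 2021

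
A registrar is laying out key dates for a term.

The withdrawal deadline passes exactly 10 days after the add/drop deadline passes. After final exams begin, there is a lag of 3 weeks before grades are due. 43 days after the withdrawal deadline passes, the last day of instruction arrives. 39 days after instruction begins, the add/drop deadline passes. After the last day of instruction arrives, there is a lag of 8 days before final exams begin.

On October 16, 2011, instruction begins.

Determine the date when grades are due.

February 14, 2012

Instruction begins: Oct 16, 2011.
The add/drop deadline passes: Oct 16, 2011 + 39 days = Nov 24, 2011.
The withdrawal deadline passes: Nov 24, 2011 + 10 days = Dec 4, 2011.
The last day of instruction arrives: Dec 4, 2011 + 43 days = Jan 16, 2012.
Final exams begin: Jan 16, 2012 + 8 days = Jan 24, 2012.
Grades are due: Jan 24, 2012 + 3 weeks = Feb 14, 2012.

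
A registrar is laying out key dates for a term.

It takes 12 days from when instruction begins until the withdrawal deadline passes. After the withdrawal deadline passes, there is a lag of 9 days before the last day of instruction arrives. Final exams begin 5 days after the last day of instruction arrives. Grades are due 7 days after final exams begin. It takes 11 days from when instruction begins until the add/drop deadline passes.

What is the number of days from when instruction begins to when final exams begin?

Causal path: instruction begins → the withdrawal deadline passes → the last day of instruction arrives → final exams begin.
Total delay along the path: 12 + 9 + 5 = 26 days.

26 days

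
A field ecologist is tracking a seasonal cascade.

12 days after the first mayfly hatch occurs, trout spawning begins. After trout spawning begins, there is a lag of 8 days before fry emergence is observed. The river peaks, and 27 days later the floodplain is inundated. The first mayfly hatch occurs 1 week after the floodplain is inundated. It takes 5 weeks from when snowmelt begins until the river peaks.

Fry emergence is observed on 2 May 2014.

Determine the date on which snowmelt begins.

2 February 2014

Fry emergence is observed: May 2, 2014.
Trout spawning begins: May 2, 2014 − 8 days = Apr 24, 2014.
The first mayfly hatch occurs: Apr 24, 2014 − 12 days = Apr 12, 2014.
The floodplain is inundated: Apr 12, 2014 − 1 week = Apr 5, 2014.
The river peaks: Apr 5, 2014 − 27 days = Mar 9, 2014.
Snowmelt begins: Mar 9, 2014 − 5 weeks = Feb 2, 2014.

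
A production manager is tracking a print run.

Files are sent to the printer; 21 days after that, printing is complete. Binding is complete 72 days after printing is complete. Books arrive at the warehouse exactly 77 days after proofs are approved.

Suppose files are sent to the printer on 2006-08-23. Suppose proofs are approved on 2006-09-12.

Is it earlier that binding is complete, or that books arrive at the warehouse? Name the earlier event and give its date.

Files are sent to the printer: Aug 23, 2006.
Printing is complete: Aug 23, 2006 + 21 days = Sep 13, 2006.
Binding is complete: Sep 13, 2006 + 72 days = Nov 24, 2006.
Proofs are approved: Sep 12, 2006.
Books arrive at the warehouse: Sep 12, 2006 + 77 days = Nov 28, 2006.
Comparing: binding is complete on Nov 24, 2006 vs books arrive at the warehouse on Nov 28, 2006. Earlier: binding is complete.

Binding is complete — 2006-11-24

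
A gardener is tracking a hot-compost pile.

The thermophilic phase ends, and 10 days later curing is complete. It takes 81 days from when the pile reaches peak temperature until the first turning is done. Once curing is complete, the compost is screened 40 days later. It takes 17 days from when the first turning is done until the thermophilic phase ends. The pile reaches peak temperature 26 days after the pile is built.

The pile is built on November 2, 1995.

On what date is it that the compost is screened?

The pile is built: Nov 2, 1995.
The pile reaches peak temperature: Nov 2, 1995 + 26 days = Nov 28, 1995.
The first turning is done: Nov 28, 1995 + 81 days = Feb 17, 1996.
The thermophilic phase ends: Feb 17, 1996 + 17 days = Mar 5, 1996.
Curing is complete: Mar 5, 1996 + 10 days = Mar 15, 1996.
The compost is screened: Mar 15, 1996 + 40 days = Apr 24, 1996.

April 24, 1996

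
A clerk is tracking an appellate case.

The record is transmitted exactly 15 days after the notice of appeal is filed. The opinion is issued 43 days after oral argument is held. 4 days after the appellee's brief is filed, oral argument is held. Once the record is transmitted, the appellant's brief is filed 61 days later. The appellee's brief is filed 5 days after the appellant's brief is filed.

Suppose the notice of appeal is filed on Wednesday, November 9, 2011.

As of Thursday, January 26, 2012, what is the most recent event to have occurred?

The appellant's brief is filed

The notice of appeal is filed: Nov 9, 2011.
The record is transmitted: Nov 9, 2011 + 15 days = Nov 24, 2011.
The appellant's brief is filed: Nov 24, 2011 + 61 days = Jan 24, 2012.
The appellee's brief is filed: Jan 24, 2012 + 5 days = Jan 29, 2012.
Oral argument is held: Jan 29, 2012 + 4 days = Feb 2, 2012.
The opinion is issued: Feb 2, 2012 + 43 days = Mar 16, 2012.
Jan 26, 2012 falls between when the appellant's brief is filed (Jan 24, 2012) and when the appellee's brief is filed (Jan 29, 2012).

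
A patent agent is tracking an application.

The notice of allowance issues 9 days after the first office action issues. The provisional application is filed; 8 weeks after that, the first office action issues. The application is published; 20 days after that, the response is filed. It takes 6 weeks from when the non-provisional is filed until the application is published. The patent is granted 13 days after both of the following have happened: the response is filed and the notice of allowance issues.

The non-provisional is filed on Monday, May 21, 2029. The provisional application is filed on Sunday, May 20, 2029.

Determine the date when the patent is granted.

The non-provisional is filed: May 21, 2029.
The application is published: May 21, 2029 + 6 weeks = Jul 2, 2029.
The response is filed: Jul 2, 2029 + 20 days = Jul 22, 2029.
The provisional application is filed: May 20, 2029.
The first office action issues: May 20, 2029 + 8 weeks = Jul 15, 2029.
The notice of allowance issues: Jul 15, 2029 + 9 days = Jul 24, 2029.
Both prerequisites met — the response is filed (Jul 22, 2029), the notice of allowance issues (Jul 24, 2029); the later is Jul 24, 2029.
The patent is granted: Jul 24, 2029 + 13 days = Aug 6, 2029.

Monday, August 6, 2029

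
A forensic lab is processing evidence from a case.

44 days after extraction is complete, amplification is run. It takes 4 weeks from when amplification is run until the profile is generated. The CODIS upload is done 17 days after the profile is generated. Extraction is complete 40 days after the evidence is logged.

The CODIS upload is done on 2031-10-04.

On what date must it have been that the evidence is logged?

The CODIS upload is done: Oct 4, 2031.
The profile is generated: Oct 4, 2031 − 17 days = Sep 17, 2031.
Amplification is run: Sep 17, 2031 − 4 weeks = Aug 20, 2031.
Extraction is complete: Aug 20, 2031 − 44 days = Jul 7, 2031.
The evidence is logged: Jul 7, 2031 − 40 days = May 28, 2031.

2031-05-28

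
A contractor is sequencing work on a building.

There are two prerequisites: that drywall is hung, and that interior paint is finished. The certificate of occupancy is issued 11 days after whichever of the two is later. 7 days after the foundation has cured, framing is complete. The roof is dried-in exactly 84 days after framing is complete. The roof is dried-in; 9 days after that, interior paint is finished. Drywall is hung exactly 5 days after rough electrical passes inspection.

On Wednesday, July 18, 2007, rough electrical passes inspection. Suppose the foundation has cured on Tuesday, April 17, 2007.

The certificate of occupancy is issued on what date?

Rough electrical passes inspection: Jul 18, 2007.
Drywall is hung: Jul 18, 2007 + 5 days = Jul 23, 2007.
The foundation has cured: Apr 17, 2007.
Framing is complete: Apr 17, 2007 + 7 days = Apr 24, 2007.
The roof is dried-in: Apr 24, 2007 + 84 days = Jul 17, 2007.
Interior paint is finished: Jul 17, 2007 + 9 days = Jul 26, 2007.
Both prerequisites met — drywall is hung (Jul 23, 2007), interior paint is finished (Jul 26, 2007); the later is Jul 26, 2007.
The certificate of occupancy is issued: Jul 26, 2007 + 11 days = Aug 6, 2007.

Monday, August 6, 2007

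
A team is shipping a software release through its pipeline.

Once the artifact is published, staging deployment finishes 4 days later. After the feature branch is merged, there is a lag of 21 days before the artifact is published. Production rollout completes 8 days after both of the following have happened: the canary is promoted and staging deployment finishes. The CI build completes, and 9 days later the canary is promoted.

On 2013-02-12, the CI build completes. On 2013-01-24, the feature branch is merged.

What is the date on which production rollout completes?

The CI build completes: Feb 12, 2013.
The canary is promoted: Feb 12, 2013 + 9 days = Feb 21, 2013.
The feature branch is merged: Jan 24, 2013.
The artifact is published: Jan 24, 2013 + 21 days = Feb 14, 2013.
Staging deployment finishes: Feb 14, 2013 + 4 days = Feb 18, 2013.
Both prerequisites met — the canary is promoted (Feb 21, 2013), staging deployment finishes (Feb 18, 2013); the later is Feb 21, 2013.
Production rollout completes: Feb 21, 2013 + 8 days = Mar 1, 2013.

2013-03-01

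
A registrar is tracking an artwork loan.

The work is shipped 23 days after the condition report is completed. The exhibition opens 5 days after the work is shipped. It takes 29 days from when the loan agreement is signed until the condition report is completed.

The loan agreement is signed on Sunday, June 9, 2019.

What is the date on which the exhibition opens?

The loan agreement is signed: Jun 9, 2019.
The condition report is completed: Jun 9, 2019 + 29 days = Jul 8, 2019.
The work is shipped: Jul 8, 2019 + 23 days = Jul 31, 2019.
The exhibition opens: Jul 31, 2019 + 5 days = Aug 5, 2019.

Monday, August 5, 2019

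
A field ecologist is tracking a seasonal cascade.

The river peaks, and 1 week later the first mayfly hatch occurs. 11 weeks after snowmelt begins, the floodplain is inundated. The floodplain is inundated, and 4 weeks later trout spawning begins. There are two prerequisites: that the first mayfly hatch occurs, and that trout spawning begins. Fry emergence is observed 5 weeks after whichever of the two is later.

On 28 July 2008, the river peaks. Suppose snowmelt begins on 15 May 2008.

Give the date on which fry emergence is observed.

2 October 2008

The river peaks: Jul 28, 2008.
The first mayfly hatch occurs: Jul 28, 2008 + 1 week = Aug 4, 2008.
Snowmelt begins: May 15, 2008.
The floodplain is inundated: May 15, 2008 + 11 weeks = Jul 31, 2008.
Trout spawning begins: Jul 31, 2008 + 4 weeks = Aug 28, 2008.
Both prerequisites met — the first mayfly hatch occurs (Aug 4, 2008), trout spawning begins (Aug 28, 2008); the later is Aug 28, 2008.
Fry emergence is observed: Aug 28, 2008 + 5 weeks = Oct 2, 2008.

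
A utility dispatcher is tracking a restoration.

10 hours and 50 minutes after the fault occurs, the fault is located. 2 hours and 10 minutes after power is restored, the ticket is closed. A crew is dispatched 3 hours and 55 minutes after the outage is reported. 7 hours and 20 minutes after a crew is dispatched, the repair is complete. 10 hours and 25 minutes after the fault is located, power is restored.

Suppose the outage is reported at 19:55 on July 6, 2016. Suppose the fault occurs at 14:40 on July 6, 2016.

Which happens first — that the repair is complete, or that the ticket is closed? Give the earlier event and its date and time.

The repair is complete — 07:10 on July 7, 2016

The outage is reported: 19:55 Jul 6, 2016.
A crew is dispatched: 19:55 Jul 6, 2016 + 3h55m = 23:50 Jul 6, 2016.
The repair is complete: 23:50 Jul 6, 2016 + 7h20m = 07:10 Jul 7, 2016.
The fault occurs: 14:40 Jul 6, 2016.
The fault is located: 14:40 Jul 6, 2016 + 10h50m = 01:30 Jul 7, 2016.
Power is restored: 01:30 Jul 7, 2016 + 10h25m = 11:55 Jul 7, 2016.
The ticket is closed: 11:55 Jul 7, 2016 + 2h10m = 14:05 Jul 7, 2016.
Comparing: the repair is complete at 07:10 Jul 7, 2016 vs the ticket is closed at 14:05 Jul 7, 2016. Earlier: the repair is complete.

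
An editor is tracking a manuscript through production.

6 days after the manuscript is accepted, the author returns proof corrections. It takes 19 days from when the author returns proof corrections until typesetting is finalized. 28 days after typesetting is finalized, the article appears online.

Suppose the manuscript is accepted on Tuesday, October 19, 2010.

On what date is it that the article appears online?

Saturday, December 11, 2010

The manuscript is accepted: Oct 19, 2010.
The author returns proof corrections: Oct 19, 2010 + 6 days = Oct 25, 2010.
Typesetting is finalized: Oct 25, 2010 + 19 days = Nov 13, 2010.
The article appears online: Nov 13, 2010 + 28 days = Dec 11, 2010.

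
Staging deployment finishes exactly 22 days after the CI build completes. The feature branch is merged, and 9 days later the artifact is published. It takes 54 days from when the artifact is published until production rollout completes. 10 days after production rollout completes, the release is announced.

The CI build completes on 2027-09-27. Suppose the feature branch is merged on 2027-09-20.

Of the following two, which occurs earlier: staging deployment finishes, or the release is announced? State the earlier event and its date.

Staging deployment finishes — 2027-10-19

The CI build completes: Sep 27, 2027.
Staging deployment finishes: Sep 27, 2027 + 22 days = Oct 19, 2027.
The feature branch is merged: Sep 20, 2027.
The artifact is published: Sep 20, 2027 + 9 days = Sep 29, 2027.
Production rollout completes: Sep 29, 2027 + 54 days = Nov 22, 2027.
The release is announced: Nov 22, 2027 + 10 days = Dec 2, 2027.
Comparing: staging deployment finishes on Oct 19, 2027 vs the release is announced on Dec 2, 2027. Earlier: staging deployment finishes.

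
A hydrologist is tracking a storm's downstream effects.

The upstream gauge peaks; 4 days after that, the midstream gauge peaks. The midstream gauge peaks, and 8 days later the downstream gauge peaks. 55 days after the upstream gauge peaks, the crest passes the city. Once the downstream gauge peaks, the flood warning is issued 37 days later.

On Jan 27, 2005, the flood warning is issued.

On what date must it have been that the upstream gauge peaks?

The flood warning is issued: Jan 27, 2005.
The downstream gauge peaks: Jan 27, 2005 − 37 days = Dec 21, 2004.
The midstream gauge peaks: Dec 21, 2004 − 8 days = Dec 13, 2004.
The upstream gauge peaks: Dec 13, 2004 − 4 days = Dec 9, 2004.

Dec 9, 2004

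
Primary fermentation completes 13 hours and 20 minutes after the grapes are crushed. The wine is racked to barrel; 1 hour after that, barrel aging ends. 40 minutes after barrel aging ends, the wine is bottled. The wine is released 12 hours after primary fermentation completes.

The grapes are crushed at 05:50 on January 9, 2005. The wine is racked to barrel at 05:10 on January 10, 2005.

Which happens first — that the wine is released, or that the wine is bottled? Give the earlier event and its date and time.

The wine is bottled — 06:50 on January 10, 2005

The grapes are crushed: 05:50 Jan 9, 2005.
Primary fermentation completes: 05:50 Jan 9, 2005 + 13h20m = 19:10 Jan 9, 2005.
The wine is released: 19:10 Jan 9, 2005 + 12h = 07:10 Jan 10, 2005.
The wine is racked to barrel: 05:10 Jan 10, 2005.
Barrel aging ends: 05:10 Jan 10, 2005 + 1h = 06:10 Jan 10, 2005.
The wine is bottled: 06:10 Jan 10, 2005 + 40m = 06:50 Jan 10, 2005.
Comparing: the wine is released at 07:10 Jan 10, 2005 vs the wine is bottled at 06:50 Jan 10, 2005. Earlier: the wine is bottled.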